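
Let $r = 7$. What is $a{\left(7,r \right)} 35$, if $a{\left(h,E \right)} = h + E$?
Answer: $490$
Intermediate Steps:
$a{\left(h,E \right)} = E + h$
$a{\left(7,r \right)} 35 = \left(7 + 7\right) 35 = 14 \cdot 35 = 490$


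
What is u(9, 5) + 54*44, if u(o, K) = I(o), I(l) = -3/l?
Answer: 7127/3 ≈ 2375.7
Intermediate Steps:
u(o, K) = -3/o
u(9, 5) + 54*44 = -3/9 + 54*44 = -3*⅑ + 2376 = -⅓ + 2376 = 7127/3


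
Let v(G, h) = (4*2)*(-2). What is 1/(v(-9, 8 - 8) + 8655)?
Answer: 1/8639 ≈ 0.00011575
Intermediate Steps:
v(G, h) = -16 (v(G, h) = 8*(-2) = -16)
1/(v(-9, 8 - 8) + 8655) = 1/(-16 + 8655) = 1/8639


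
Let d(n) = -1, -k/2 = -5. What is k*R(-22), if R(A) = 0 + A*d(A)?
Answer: 220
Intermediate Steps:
k = 10 (k = -2*(-5) = 10)
R(A) = -A (R(A) = 0 + A*(-1) = 0 - A = -A)
k*R(-22) = 10*(-1*(-22)) = 10*22 = 220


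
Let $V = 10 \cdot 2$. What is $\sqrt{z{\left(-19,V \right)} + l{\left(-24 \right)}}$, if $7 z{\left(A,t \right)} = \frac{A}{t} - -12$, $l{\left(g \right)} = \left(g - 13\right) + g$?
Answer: $\frac{i \sqrt{291165}}{70} \approx 7.7085 i$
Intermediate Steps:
$l{\left(g \right)} = -13 + 2 g$ ($l{\left(g \right)} = \left(-13 + g\right) + g = -13 + 2 g$)
$V = 20$
$z{\left(A,t \right)} = \frac{12}{7} + \frac{A}{7 t}$ ($z{\left(A,t \right)} = \frac{\frac{A}{t} - -12}{7} = \frac{\frac{A}{t} + 12}{7} = \frac{12 + \frac{A}{t}}{7} = \frac{12}{7} + \frac{A}{7 t}$)
$\sqrt{z{\left(-19,V \right)} + l{\left(-24 \right)}} = \sqrt{\frac{-19 + 12 \cdot 20}{7 \cdot 20} + \left(-13 + 2 \left(-24\right)\right)} = \sqrt{\frac{1}{7} \cdot \frac{1}{20} \left(-19 + 240\right) - 61} = \sqrt{\frac{1}{7} \cdot \frac{1}{20} \cdot 221 - 61} = \sqrt{\frac{221}{140} - 61} = \sqrt{- \frac{8319}{140}} = \frac{i \sqrt{291165}}{70}$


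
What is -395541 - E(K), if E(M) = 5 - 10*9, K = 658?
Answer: -395456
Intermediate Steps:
E(M) = -85 (E(M) = 5 - 90 = -85)
-395541 - E(K) = -395541 - 1*(-85) = -395541 + 85 = -395456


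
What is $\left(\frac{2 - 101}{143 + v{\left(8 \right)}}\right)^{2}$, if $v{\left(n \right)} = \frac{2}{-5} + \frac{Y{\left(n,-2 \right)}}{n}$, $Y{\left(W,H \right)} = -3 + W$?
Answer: $\frac{15681600}{32821441} \approx 0.47779$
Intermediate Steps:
$v{\left(n \right)} = - \frac{2}{5} + \frac{-3 + n}{n}$ ($v{\left(n \right)} = \frac{2}{-5} + \frac{-3 + n}{n} = 2 \left(- \frac{1}{5}\right) + \frac{-3 + n}{n} = - \frac{2}{5} + \frac{-3 + n}{n}$)
$\left(\frac{2 - 101}{143 + v{\left(8 \right)}}\right)^{2} = \left(\frac{2 - 101}{143 + \left(\frac{3}{5} - \frac{3}{8}\right)}\right)^{2} = \left(- \frac{99}{143 + \left(\frac{3}{5} - \frac{3}{8}\right)}\right)^{2} = \left(- \frac{99}{143 + \frac{9}{40}}\right)^{2} = \left(- \frac{99}{\frac{5729}{40}}\right)^{2} = \left(\left(-99\right) \frac{40}{5729}\right)^{2} = \left(- \frac{3960}{5729}\right)^{2} = \frac{15681600}{32821441}$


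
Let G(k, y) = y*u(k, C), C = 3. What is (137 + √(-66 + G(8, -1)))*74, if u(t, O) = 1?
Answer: 10138 + 74*I*√67 ≈ 10138.0 + 605.72*I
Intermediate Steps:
G(k, y) = y (G(k, y) = y*1 = y)
(137 + √(-66 + G(8, -1)))*74 = (137 + √(-66 - 1))*74 = (137 + √(-67))*74 = (137 + I*√67)*74 = 10138 + 74*I*√67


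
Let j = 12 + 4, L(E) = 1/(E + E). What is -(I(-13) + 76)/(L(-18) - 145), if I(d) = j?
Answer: 144/227 ≈ 0.63436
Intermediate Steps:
L(E) = 1/(2*E)
j = 16
I(d) = 16
-(I(-13) + 76)/(L(-18) - 145) = -(16 + 76)/((½)/(-18) - 145) = -92/((½)*(-1/18) - 145) = -92/(-1/36 - 145) = -92/(-5221/36) = -92*(-36)/5221 = -1*(-144/227) = 144/227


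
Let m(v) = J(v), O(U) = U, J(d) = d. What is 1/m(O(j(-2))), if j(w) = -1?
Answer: -1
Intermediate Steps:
m(v) = v
1/m(O(j(-2))) = 1/(-1) = -1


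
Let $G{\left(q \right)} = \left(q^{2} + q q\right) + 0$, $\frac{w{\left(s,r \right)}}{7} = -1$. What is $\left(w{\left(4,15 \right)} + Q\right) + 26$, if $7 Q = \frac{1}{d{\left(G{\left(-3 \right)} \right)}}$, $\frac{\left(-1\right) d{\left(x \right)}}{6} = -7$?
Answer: $\frac{5587}{294} \approx 19.003$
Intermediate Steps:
$w{\left(s,r \right)} = -7$ ($w{\left(s,r \right)} = 7 \left(-1\right) = -7$)
$G{\left(q \right)} = 2 q^{2}$ ($G{\left(q \right)} = \left(q^{2} + q^{2}\right) + 0 = 2 q^{2} + 0 = 2 q^{2}$)
$d{\left(x \right)} = 42$ ($d{\left(x \right)} = \left(-6\right) \left(-7\right) = 42$)
$Q = \frac{1}{294}$ ($Q = \frac{1}{7 \cdot 42} = \frac{1}{7} \cdot \frac{1}{42} = \frac{1}{294} \approx 0.0034014$)
$\left(w{\left(4,15 \right)} + Q\right) + 26 = \left(-7 + \frac{1}{294}\right) + 26 = - \frac{2057}{294} + 26 = \frac{5587}{294}$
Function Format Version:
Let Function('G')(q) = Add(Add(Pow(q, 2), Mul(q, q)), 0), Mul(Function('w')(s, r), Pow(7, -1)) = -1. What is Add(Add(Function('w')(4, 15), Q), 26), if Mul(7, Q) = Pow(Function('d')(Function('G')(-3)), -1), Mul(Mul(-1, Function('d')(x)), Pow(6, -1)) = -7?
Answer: Rational(5587, 294) ≈ 19.003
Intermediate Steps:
Function('w')(s, r) = -7 (Function('w')(s, r) = Mul(7, -1) = -7)
Function('G')(q) = Mul(2, Pow(q, 2)) (Function('G')(q) = Add(Add(Pow(q, 2), Pow(q, 2)), 0) = Add(Mul(2, Pow(q, 2)), 0) = Mul(2, Pow(q, 2)))
Function('d')(x) = 42 (Function('d')(x) = Mul(-6, -7) = 42)
Q = Rational(1, 294) (Q = Mul(Rational(1, 7), Pow(42, -1)) = Mul(Rational(1, 7), Rational(1, 42)) = Rational(1, 294) ≈ 0.0034014)
Add(Add(Function('w')(4, 15), Q), 26) = Add(Add(-7, Rational(1, 294)), 26) = Add(Rational(-2057, 294), 26) = Rational(5587, 294)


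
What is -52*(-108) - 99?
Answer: 5517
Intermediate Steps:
-52*(-108) - 99 = 5616 - 99 = 5517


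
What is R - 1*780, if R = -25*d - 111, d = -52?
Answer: 409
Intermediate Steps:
R = 1189 (R = -25*(-52) - 111 = 1300 - 111 = 1189)
R - 1*780 = 1189 - 1*780 = 1189 - 780 = 409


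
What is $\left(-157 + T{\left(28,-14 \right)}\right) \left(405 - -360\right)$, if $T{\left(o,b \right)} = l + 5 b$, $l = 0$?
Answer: $-173655$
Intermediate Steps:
$T{\left(o,b \right)} = 5 b$ ($T{\left(o,b \right)} = 0 + 5 b = 5 b$)
$\left(-157 + T{\left(28,-14 \right)}\right) \left(405 - -360\right) = \left(-157 + 5 \left(-14\right)\right) \left(405 - -360\right) = \left(-157 - 70\right) \left(405 + 360\right) = \left(-227\right) 765 = -173655$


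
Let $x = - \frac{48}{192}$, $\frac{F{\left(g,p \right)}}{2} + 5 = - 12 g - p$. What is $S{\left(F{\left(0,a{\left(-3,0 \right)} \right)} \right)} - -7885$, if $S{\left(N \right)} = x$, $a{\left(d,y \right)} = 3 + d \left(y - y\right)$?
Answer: $\frac{31539}{4} \approx 7884.8$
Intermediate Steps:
$a{\left(d,y \right)} = 3$ ($a{\left(d,y \right)} = 3 + d 0 = 3 + 0 = 3$)
$F{\left(g,p \right)} = -10 - 24 g - 2 p$ ($F{\left(g,p \right)} = -10 + 2 \left(- 12 g - p\right) = -10 + 2 \left(- p - 12 g\right) = -10 - \left(2 p + 24 g\right) = -10 - 24 g - 2 p$)
$x = - \frac{1}{4}$ ($x = \left(-48\right) \frac{1}{192} = - \frac{1}{4} \approx -0.25$)
$S{\left(N \right)} = - \frac{1}{4}$
$S{\left(F{\left(0,a{\left(-3,0 \right)} \right)} \right)} - -7885 = - \frac{1}{4} - -7885 = - \frac{1}{4} + 7885 = \frac{31539}{4}$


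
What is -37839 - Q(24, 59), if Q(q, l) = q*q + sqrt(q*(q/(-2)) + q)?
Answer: -38415 - 2*I*sqrt(66) ≈ -38415.0 - 16.248*I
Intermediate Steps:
Q(q, l) = q**2 + sqrt(q - q**2/2) (Q(q, l) = q**2 + sqrt(q*(q*(-1/2)) + q) = q**2 + sqrt(q*(-q/2) + q) = q**2 + sqrt(-q**2/2 + q) = q**2 + sqrt(q - q**2/2))
-37839 - Q(24, 59) = -37839 - (24**2 + sqrt(2)*sqrt(24*(2 - 1*24))/2) = -37839 - (576 + sqrt(2)*sqrt(24*(2 - 24))/2) = -37839 - (576 + sqrt(2)*sqrt(24*(-22))/2) = -37839 - (576 + sqrt(2)*sqrt(-528)/2) = -37839 - (576 + sqrt(2)*(4*I*sqrt(33))/2) = -37839 - (576 + 2*I*sqrt(66)) = -37839 + (-576 - 2*I*sqrt(66)) = -38415 - 2*I*sqrt(66)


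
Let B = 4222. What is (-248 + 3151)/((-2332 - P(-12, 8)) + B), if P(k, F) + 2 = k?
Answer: 2903/1904 ≈ 1.5247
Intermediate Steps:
P(k, F) = -2 + k
(-248 + 3151)/((-2332 - P(-12, 8)) + B) = (-248 + 3151)/((-2332 - (-2 - 12)) + 4222) = 2903/((-2332 - 1*(-14)) + 4222) = 2903/((-2332 + 14) + 4222) = 2903/(-2318 + 4222) = 2903/1904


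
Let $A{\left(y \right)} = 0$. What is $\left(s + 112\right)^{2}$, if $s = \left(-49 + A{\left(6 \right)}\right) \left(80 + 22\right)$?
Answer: $23872996$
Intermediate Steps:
$s = -4998$ ($s = \left(-49 + 0\right) \left(80 + 22\right) = \left(-49\right) 102 = -4998$)
$\left(s + 112\right)^{2} = \left(-4998 + 112\right)^{2} = \left(-4886\right)^{2} = 23872996$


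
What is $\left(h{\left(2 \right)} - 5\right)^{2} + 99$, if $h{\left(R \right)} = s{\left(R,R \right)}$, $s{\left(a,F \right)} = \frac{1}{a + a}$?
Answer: $\frac{1945}{16} \approx 121.56$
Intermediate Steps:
$s{\left(a,F \right)} = \frac{1}{2 a}$
$h{\left(R \right)} = \frac{1}{2 R}$
$\left(h{\left(2 \right)} - 5\right)^{2} + 99 = \left(\frac{1}{2 \cdot 2} - 5\right)^{2} + 99 = \left(\frac{1}{2} \cdot \frac{1}{2} - 5\right)^{2} + 99 = \left(\frac{1}{4} - 5\right)^{2} + 99 = \left(- \frac{19}{4}\right)^{2} + 99 = \frac{361}{16} + 99 = \frac{1945}{16}$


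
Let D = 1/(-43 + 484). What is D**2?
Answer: 1/194481 ≈ 5.1419e-6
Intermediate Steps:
D = 1/441 ≈ 0.0022676
D**2 = (1/441)**2 = 1/194481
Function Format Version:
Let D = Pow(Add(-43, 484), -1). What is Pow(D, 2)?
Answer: Rational(1, 194481) ≈ 5.1419e-6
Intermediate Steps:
D = Rational(1, 441) (D = Pow(441, -1) = Rational(1, 441) ≈ 0.0022676)
Pow(D, 2) = Pow(Rational(1, 441), 2) = Rational(1, 194481)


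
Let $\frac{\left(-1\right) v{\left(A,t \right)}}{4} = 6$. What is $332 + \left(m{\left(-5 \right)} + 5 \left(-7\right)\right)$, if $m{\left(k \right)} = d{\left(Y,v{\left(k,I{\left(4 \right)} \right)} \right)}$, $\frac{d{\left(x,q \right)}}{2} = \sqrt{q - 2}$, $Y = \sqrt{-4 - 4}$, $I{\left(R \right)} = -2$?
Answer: $297 + 2 i \sqrt{26} \approx 297.0 + 10.198 i$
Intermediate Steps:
$v{\left(A,t \right)} = -24$ ($v{\left(A,t \right)} = \left(-4\right) 6 = -24$)
$Y = 2 i \sqrt{2}$ ($Y = \sqrt{-8} = 2 i \sqrt{2} \approx 2.8284 i$)
$d{\left(x,q \right)} = 2 \sqrt{-2 + q}$ ($d{\left(x,q \right)} = 2 \sqrt{q - 2} = 2 \sqrt{-2 + q}$)
$m{\left(k \right)} = 2 i \sqrt{26}$ ($m{\left(k \right)} = 2 \sqrt{-2 - 24} = 2 \sqrt{-26} = 2 i \sqrt{26}$)
$332 + \left(m{\left(-5 \right)} + 5 \left(-7\right)\right) = 332 + \left(2 i \sqrt{26} + 5 \left(-7\right)\right) = 332 - \left(35 - 2 i \sqrt{26}\right) = 297 + 2 i \sqrt{26}$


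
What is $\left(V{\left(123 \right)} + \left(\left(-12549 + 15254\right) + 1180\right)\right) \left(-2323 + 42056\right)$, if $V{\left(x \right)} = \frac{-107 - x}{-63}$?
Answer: $\frac{9733989005}{63} \approx 1.5451 \cdot 10^{8}$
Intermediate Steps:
$V{\left(x \right)} = \frac{107}{63} + \frac{x}{63}$ ($V{\left(x \right)} = \left(-107 - x\right) \left(- \frac{1}{63}\right) = \frac{107}{63} + \frac{x}{63}$)
$\left(V{\left(123 \right)} + \left(\left(-12549 + 15254\right) + 1180\right)\right) \left(-2323 + 42056\right) = \left(\left(\frac{107}{63} + \frac{1}{63} \cdot 123\right) + \left(\left(-12549 + 15254\right) + 1180\right)\right) \left(-2323 + 42056\right) = \left(\left(\frac{107}{63} + \frac{41}{21}\right) + \left(2705 + 1180\right)\right) 39733 = \left(\frac{230}{63} + 3885\right) 39733 = \frac{244985}{63} \cdot 39733 = \frac{9733989005}{63}$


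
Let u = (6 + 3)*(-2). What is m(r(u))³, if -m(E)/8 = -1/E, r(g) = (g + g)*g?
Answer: 1/531441 ≈ 1.8817e-6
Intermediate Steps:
u = -18 (u = 9*(-2) = -18)
r(g) = 2*g² (r(g) = (2*g)*g = 2*g²)
m(E) = 8/E (m(E) = -(-8)/E = 8/E)
m(r(u))³ = (8/((2*(-18)²)))³ = (8/((2*324)))³ = (8/648)³ = (8*(1/648))³ = (1/81)³ = 1/531441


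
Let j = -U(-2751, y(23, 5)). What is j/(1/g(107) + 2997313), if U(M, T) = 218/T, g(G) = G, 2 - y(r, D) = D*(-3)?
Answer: -11663/2726056182 ≈ -4.2783e-6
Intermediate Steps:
y(r, D) = 2 + 3*D (y(r, D) = 2 - D*(-3) = 2 - (-3)*D = 2 + 3*D)
j = -218/17 (j = -218/(2 + 3*5) = -218/(2 + 15) = -218/17 ≈ -12.824)
j/(1/g(107) + 2997313) = -218/(17*(1/107 + 2997313)) = -218/(17*320712492/107) = -218/17*107/320712492 = -11663/2726056182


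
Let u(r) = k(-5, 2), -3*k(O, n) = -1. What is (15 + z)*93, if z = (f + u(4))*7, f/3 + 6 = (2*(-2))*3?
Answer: -33542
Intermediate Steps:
k(O, n) = ⅓ (k(O, n) = -⅓*(-1) = ⅓)
f = -54 (f = -18 + 3*((2*(-2))*3) = -18 + 3*(-4*3) = -18 + 3*(-12) = -18 - 36 = -54)
u(r) = ⅓
z = -1127/3 (z = (-54 + ⅓)*7 = -161/3*7 = -1127/3 ≈ -375.67)
(15 + z)*93 = (15 - 1127/3)*93 = -1082/3*93 = -33542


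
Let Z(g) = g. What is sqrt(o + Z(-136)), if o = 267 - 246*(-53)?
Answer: sqrt(13169) ≈ 114.76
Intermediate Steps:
o = 13305 (o = 267 + 13038 = 13305)
sqrt(o + Z(-136)) = sqrt(13305 - 136) = sqrt(13169)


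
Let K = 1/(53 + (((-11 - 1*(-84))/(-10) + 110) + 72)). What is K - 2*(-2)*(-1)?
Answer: -9098/2277 ≈ -3.9956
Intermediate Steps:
K = 10/2277 (K = 1/(53 + (((-11 + 84)*(-1/10) + 110) + 72)) = 1/(53 + ((73*(-1/10) + 110) + 72)) = 1/(53 + ((-73/10 + 110) + 72)) = 1/(53 + (1027/10 + 72)) = 1/(53 + 1747/10) = 1/(2277/10) = 10/2277 ≈ 0.0043917)
K - 2*(-2)*(-1) = 10/2277 - 2*(-2)*(-1) = 10/2277 + 4*(-1) = 10/2277 - 4 = -9098/2277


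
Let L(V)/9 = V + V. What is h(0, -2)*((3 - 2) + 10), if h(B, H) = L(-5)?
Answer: -990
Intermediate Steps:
L(V) = 18*V (L(V) = 9*(V + V) = 9*(2*V) = 18*V)
h(B, H) = -90 (h(B, H) = 18*(-5) = -90)
h(0, -2)*((3 - 2) + 10) = -90*((3 - 2) + 10) = -90*(1 + 10) = -90*11 = -990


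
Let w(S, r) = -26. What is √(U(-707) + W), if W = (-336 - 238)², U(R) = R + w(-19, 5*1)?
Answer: 3*√36527 ≈ 573.36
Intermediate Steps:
U(R) = -26 + R (U(R) = R - 26 = -26 + R)
W = 329476 (W = (-574)² = 329476)
√(U(-707) + W) = √((-26 - 707) + 329476) = √(-733 + 329476) = √328743 = 3*√36527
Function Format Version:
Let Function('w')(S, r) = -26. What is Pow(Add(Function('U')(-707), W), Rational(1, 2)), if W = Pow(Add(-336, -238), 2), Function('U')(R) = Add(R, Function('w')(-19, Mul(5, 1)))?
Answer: Mul(3, Pow(36527, Rational(1, 2))) ≈ 573.36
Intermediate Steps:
Function('U')(R) = Add(-26, R) (Function('U')(R) = Add(R, -26) = Add(-26, R))
W = 329476 (W = Pow(-574, 2) = 329476)
Pow(Add(Function('U')(-707), W), Rational(1, 2)) = Pow(Add(Add(-26, -707), 329476), Rational(1, 2)) = Pow(Add(-733, 329476), Rational(1, 2)) = Pow(328743, Rational(1, 2)) = Mul(3, Pow(36527, Rational(1, 2)))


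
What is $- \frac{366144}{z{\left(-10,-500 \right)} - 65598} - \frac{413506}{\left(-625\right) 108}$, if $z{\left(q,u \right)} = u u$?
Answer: $\frac{12884153353}{3111783750} \approx 4.1404$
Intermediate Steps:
$z{\left(q,u \right)} = u^{2}$
$- \frac{366144}{z{\left(-10,-500 \right)} - 65598} - \frac{413506}{\left(-625\right) 108} = - \frac{366144}{\left(-500\right)^{2} - 65598} - \frac{413506}{\left(-625\right) 108} = - \frac{366144}{250000 - 65598} - \frac{413506}{-67500} = - \frac{366144}{184402} - - \frac{206753}{33750} = \left(-366144\right) \frac{1}{184402} + \frac{206753}{33750} = - \frac{183072}{92201} + \frac{206753}{33750} = \frac{12884153353}{3111783750}$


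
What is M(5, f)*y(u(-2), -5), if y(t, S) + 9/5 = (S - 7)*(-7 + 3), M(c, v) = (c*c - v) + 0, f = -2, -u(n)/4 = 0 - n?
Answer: 6237/5 ≈ 1247.4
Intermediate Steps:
u(n) = 4*n (u(n) = -4*(0 - n) = -(-4)*n = 4*n)
M(c, v) = c² - v (M(c, v) = (c² - v) + 0 = c² - v)
y(t, S) = 131/5 - 4*S (y(t, S) = -9/5 + (S - 7)*(-7 + 3) = -9/5 + (-7 + S)*(-4) = -9/5 + (28 - 4*S) = 131/5 - 4*S)
M(5, f)*y(u(-2), -5) = (5² - 1*(-2))*(131/5 - 4*(-5)) = (25 + 2)*(131/5 + 20) = 27*(231/5) = 6237/5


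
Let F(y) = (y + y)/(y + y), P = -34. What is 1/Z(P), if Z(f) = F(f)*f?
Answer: -1/34 ≈ -0.029412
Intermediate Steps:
F(y) = 1 (F(y) = (2*y)/((2*y)) = (2*y)*(1/(2*y)) = 1)
Z(f) = f (Z(f) = 1*f = f)
1/Z(P) = 1/(-34) = -1/34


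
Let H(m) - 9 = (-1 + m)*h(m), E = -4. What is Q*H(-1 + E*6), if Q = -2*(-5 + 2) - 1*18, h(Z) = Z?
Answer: -7908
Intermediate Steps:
H(m) = 9 + m*(-1 + m) (H(m) = 9 + (-1 + m)*m = 9 + m*(-1 + m))
Q = -12 (Q = -2*(-3) - 18 = 6 - 18 = -12)
Q*H(-1 + E*6) = -12*(9 + (-1 - 4*6)² - (-1 - 4*6)) = -12*(9 + (-1 - 24)² - (-1 - 24)) = -12*(9 + (-25)² - 1*(-25)) = -12*(9 + 625 + 25) = -12*659 = -7908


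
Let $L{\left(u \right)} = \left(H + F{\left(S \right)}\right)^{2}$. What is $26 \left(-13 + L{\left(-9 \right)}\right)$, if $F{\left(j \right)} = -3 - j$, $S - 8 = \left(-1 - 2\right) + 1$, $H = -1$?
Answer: $2262$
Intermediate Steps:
$S = 6$ ($S = 8 + \left(\left(-1 - 2\right) + 1\right) = 8 + \left(-3 + 1\right) = 8 - 2 = 6$)
$L{\left(u \right)} = 100$ ($L{\left(u \right)} = \left(-1 - 9\right)^{2} = \left(-10\right)^{2} = 100$)
$26 \left(-13 + L{\left(-9 \right)}\right) = 26 \left(-13 + 100\right) = 26 \cdot 87 = 2262$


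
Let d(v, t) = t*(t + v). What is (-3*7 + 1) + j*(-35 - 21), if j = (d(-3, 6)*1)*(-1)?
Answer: 988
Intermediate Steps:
j = -18 (j = ((6*(6 - 3))*1)*(-1) = ((6*3)*1)*(-1) = (18*1)*(-1) = 18*(-1) = -18)
(-3*7 + 1) + j*(-35 - 21) = (-3*7 + 1) - 18*(-35 - 21) = (-21 + 1) - 18*(-56) = -20 + 1008 = 988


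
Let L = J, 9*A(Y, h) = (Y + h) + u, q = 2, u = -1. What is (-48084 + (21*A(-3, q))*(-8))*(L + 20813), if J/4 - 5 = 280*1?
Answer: -3164305420/3 ≈ -1.0548e+9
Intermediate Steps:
A(Y, h) = -⅑ + Y/9 + h/9 (A(Y, h) = ((Y + h) - 1)/9 = (-1 + Y + h)/9 = -⅑ + Y/9 + h/9)
J = 1140 (J = 20 + 4*(280*1) = 20 + 4*280 = 20 + 1120 = 1140)
L = 1140
(-48084 + (21*A(-3, q))*(-8))*(L + 20813) = (-48084 + (21*(-⅑ + (⅑)*(-3) + (⅑)*2))*(-8))*(1140 + 20813) = (-48084 + (21*(-⅑ - ⅓ + 2/9))*(-8))*21953 = (-48084 + (21*(-2/9))*(-8))*21953 = (-48084 - 14/3*(-8))*21953 = (-48084 + 112/3)*21953 = -144140/3*21953 = -3164305420/3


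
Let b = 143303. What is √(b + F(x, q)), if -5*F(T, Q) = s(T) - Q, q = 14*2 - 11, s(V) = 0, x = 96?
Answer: 58*√1065/5 ≈ 378.56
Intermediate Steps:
q = 17 (q = 28 - 11 = 17)
F(T, Q) = Q/5 (F(T, Q) = -(0 - Q)/5 = -(-1)*Q/5 = Q/5)
√(b + F(x, q)) = √(143303 + (⅕)*17) = √(143303 + 17/5) = √(716532/5) = 58*√1065/5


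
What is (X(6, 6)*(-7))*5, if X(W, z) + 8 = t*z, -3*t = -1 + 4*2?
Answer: 770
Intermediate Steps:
t = -7/3 (t = -(-1 + 4*2)/3 = -(-1 + 8)/3 = -⅓*7 = -7/3 ≈ -2.3333)
X(W, z) = -8 - 7*z/3
(X(6, 6)*(-7))*5 = ((-8 - 7/3*6)*(-7))*5 = ((-8 - 14)*(-7))*5 = -22*(-7)*5 = 154*5 = 770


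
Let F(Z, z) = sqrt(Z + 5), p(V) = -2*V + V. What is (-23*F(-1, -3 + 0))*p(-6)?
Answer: -276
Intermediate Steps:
p(V) = -V
F(Z, z) = sqrt(5 + Z)
(-23*F(-1, -3 + 0))*p(-6) = (-23*sqrt(5 - 1))*(-1*(-6)) = -23*sqrt(4)*6 = -23*2*6 = -46*6 = -276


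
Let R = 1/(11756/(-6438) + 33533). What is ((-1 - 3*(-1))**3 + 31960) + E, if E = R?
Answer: 3450525192051/107936849 ≈ 31968.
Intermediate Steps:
R = 3219/107936849 (R = 1/(11756*(-1/6438) + 33533) = 1/(-5878/3219 + 33533) = 1/(107936849/3219) = 3219/107936849 ≈ 2.9823e-5)
E = 3219/107936849 ≈ 2.9823e-5
((-1 - 3*(-1))**3 + 31960) + E = ((-1 - 3*(-1))**3 + 31960) + 3219/107936849 = ((-1 + 3)**3 + 31960) + 3219/107936849 = (2**3 + 31960) + 3219/107936849 = (8 + 31960) + 3219/107936849 = 31968 + 3219/107936849 = 3450525192051/107936849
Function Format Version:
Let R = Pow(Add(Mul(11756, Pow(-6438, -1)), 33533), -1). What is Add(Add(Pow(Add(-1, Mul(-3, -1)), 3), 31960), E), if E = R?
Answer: Rational(3450525192051, 107936849) ≈ 31968.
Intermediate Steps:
R = Rational(3219, 107936849) (R = Pow(Add(Mul(11756, Rational(-1, 6438)), 33533), -1) = Pow(Add(Rational(-5878, 3219), 33533), -1) = Pow(Rational(107936849, 3219), -1) = Rational(3219, 107936849) ≈ 2.9823e-5)
E = Rational(3219, 107936849) ≈ 2.9823e-5
Add(Add(Pow(Add(-1, Mul(-3, -1)), 3), 31960), E) = Add(Add(Pow(Add(-1, Mul(-3, -1)), 3), 31960), Rational(3219, 107936849)) = Add(Add(Pow(Add(-1, 3), 3), 31960), Rational(3219, 107936849)) = Add(Add(Pow(2, 3), 31960), Rational(3219, 107936849)) = Add(Add(8, 31960), Rational(3219, 107936849)) = Add(31968, Rational(3219, 107936849)) = Rational(3450525192051, 107936849)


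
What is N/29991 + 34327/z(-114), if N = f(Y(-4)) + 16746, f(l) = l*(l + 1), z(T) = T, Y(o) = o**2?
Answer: -114173445/379886 ≈ -300.55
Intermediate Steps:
f(l) = l*(1 + l)
N = 17018 (N = (-4)**2*(1 + (-4)**2) + 16746 = 16*(1 + 16) + 16746 = 16*17 + 16746 = 272 + 16746 = 17018)
N/29991 + 34327/z(-114) = 17018/29991 + 34327/(-114) = 17018*(1/29991) + 34327*(-1/114) = 17018/29991 - 34327/114 = -114173445/379886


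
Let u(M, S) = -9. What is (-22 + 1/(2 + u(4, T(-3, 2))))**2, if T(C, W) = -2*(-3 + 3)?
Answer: 24025/49 ≈ 490.31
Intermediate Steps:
T(C, W) = 0 (T(C, W) = -2*0 = 0)
(-22 + 1/(2 + u(4, T(-3, 2))))**2 = (-22 + 1/(2 - 9))**2 = (-22 + 1/(-7))**2 = (-22 - 1/7)**2 = (-155/7)**2 = 24025/49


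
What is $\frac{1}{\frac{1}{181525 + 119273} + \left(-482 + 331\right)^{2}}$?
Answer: $\frac{300798}{6858495199} \approx 4.3858 \cdot 10^{-5}$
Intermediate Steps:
$\frac{1}{\frac{1}{181525 + 119273} + \left(-482 + 331\right)^{2}} = \frac{1}{\frac{1}{300798} + \left(-151\right)^{2}} = \frac{1}{\frac{1}{300798} + 22801} = \frac{1}{\frac{6858495199}{300798}} = \frac{300798}{6858495199}$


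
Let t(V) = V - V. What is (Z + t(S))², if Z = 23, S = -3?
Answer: 529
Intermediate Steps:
t(V) = 0
(Z + t(S))² = (23 + 0)² = 23² = 529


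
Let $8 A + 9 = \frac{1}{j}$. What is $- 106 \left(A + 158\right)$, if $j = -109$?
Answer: $- \frac{3625041}{218} \approx -16629.0$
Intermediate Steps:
$A = - \frac{491}{436}$ ($A = - \frac{9}{8} + \frac{1}{8 \left(-109\right)} = - \frac{9}{8} + \frac{1}{8} \left(- \frac{1}{109}\right) = - \frac{9}{8} - \frac{1}{872} = - \frac{491}{436} \approx -1.1261$)
$- 106 \left(A + 158\right) = - 106 \left(- \frac{491}{436} + 158\right) = \left(-106\right) \frac{68397}{436} = - \frac{3625041}{218}$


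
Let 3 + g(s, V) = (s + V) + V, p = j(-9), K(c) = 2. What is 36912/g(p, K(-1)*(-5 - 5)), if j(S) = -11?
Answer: -6152/9 ≈ -683.56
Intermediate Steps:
p = -11
g(s, V) = -3 + s + 2*V (g(s, V) = -3 + ((s + V) + V) = -3 + ((V + s) + V) = -3 + (s + 2*V) = -3 + s + 2*V)
36912/g(p, K(-1)*(-5 - 5)) = 36912/(-3 - 11 + 2*(2*(-5 - 5))) = 36912/(-3 - 11 + 2*(2*(-10))) = 36912/(-3 - 11 + 2*(-20)) = 36912/(-3 - 11 - 40) = 36912/(-54) = 36912*(-1/54) = -6152/9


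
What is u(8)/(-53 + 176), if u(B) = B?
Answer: 8/123 ≈ 0.065041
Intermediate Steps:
u(8)/(-53 + 176) = 8/(-53 + 176) = 8/123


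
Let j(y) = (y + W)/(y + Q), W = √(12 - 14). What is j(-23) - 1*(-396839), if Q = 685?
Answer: 262707395/662 + I*√2/662 ≈ 3.9684e+5 + 0.0021363*I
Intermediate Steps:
W = I*√2 (W = √(-2) = I*√2 ≈ 1.4142*I)
j(y) = (y + I*√2)/(685 + y) (j(y) = (y + I*√2)/(y + 685) = (y + I*√2)/(685 + y))
j(-23) - 1*(-396839) = (-23 + I*√2)/(685 - 23) - 1*(-396839) = (-23 + I*√2)/662 + 396839 = (-23/662 + I*√2/662) + 396839 = 262707395/662 + I*√2/662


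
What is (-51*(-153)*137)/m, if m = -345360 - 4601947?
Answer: -1069011/4947307 ≈ -0.21608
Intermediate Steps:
m = -4947307
(-51*(-153)*137)/m = (-51*(-153)*137)/(-4947307) = (7803*137)*(-1/4947307) = 1069011*(-1/4947307) = -1069011/4947307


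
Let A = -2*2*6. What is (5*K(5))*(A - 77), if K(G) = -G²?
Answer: 12625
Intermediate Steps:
A = -24 (A = -4*6 = -24)
(5*K(5))*(A - 77) = (5*(-1*5²))*(-24 - 77) = (5*(-1*25))*(-101) = (5*(-25))*(-101) = -125*(-101) = 12625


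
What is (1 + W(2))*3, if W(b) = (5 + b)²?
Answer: 150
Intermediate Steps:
(1 + W(2))*3 = (1 + (5 + 2)²)*3 = (1 + 7²)*3 = (1 + 49)*3 = 50*3 = 150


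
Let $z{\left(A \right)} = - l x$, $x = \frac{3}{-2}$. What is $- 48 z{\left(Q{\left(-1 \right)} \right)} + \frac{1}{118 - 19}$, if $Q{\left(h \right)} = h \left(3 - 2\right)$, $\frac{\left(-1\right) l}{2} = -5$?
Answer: $- \frac{71279}{99} \approx -719.99$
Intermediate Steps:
$l = 10$ ($l = \left(-2\right) \left(-5\right) = 10$)
$x = - \frac{3}{2}$ ($x = 3 \left(- \frac{1}{2}\right) = - \frac{3}{2} \approx -1.5$)
$Q{\left(h \right)} = h$ ($Q{\left(h \right)} = h 1 = h$)
$z{\left(A \right)} = 15$ ($z{\left(A \right)} = \left(-1\right) 10 \left(- \frac{3}{2}\right) = \left(-10\right) \left(- \frac{3}{2}\right) = 15$)
$- 48 z{\left(Q{\left(-1 \right)} \right)} + \frac{1}{118 - 19} = \left(-48\right) 15 + \frac{1}{118 - 19} = -720 + \frac{1}{99} = - \frac{71279}{99}$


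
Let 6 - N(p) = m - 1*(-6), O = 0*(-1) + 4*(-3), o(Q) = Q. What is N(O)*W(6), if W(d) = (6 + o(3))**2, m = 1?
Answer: -81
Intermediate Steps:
O = -12 (O = 0 - 12 = -12)
N(p) = -1 (N(p) = 6 - (1 - 1*(-6)) = 6 - (1 + 6) = 6 - 1*7 = 6 - 7 = -1)
W(d) = 81 (W(d) = (6 + 3)**2 = 9**2 = 81)
N(O)*W(6) = -1*81 = -81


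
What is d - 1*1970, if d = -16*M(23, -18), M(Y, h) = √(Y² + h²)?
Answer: -1970 - 16*√853 ≈ -2437.3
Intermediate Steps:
d = -16*√853 (d = -16*√(23² + (-18)²) = -16*√(529 + 324) = -16*√853 ≈ -467.30)
d - 1*1970 = -16*√853 - 1*1970 = -16*√853 - 1970 = -1970 - 16*√853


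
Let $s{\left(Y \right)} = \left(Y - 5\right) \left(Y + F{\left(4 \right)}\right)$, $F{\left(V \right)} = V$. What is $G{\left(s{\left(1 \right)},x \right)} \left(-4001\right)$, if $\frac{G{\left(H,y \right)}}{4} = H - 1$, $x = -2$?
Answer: $336084$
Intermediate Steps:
$s{\left(Y \right)} = \left(-5 + Y\right) \left(4 + Y\right)$ ($s{\left(Y \right)} = \left(Y - 5\right) \left(Y + 4\right) = \left(-5 + Y\right) \left(4 + Y\right)$)
$G{\left(H,y \right)} = -4 + 4 H$ ($G{\left(H,y \right)} = 4 \left(H - 1\right) = 4 \left(-1 + H\right) = -4 + 4 H$)
$G{\left(s{\left(1 \right)},x \right)} \left(-4001\right) = \left(-4 + 4 \left(-20 + 1^{2} - 1\right)\right) \left(-4001\right) = \left(-4 + 4 \left(-20 + 1 - 1\right)\right) \left(-4001\right) = \left(-4 + 4 \left(-20\right)\right) \left(-4001\right) = \left(-4 - 80\right) \left(-4001\right) = \left(-84\right) \left(-4001\right) = 336084$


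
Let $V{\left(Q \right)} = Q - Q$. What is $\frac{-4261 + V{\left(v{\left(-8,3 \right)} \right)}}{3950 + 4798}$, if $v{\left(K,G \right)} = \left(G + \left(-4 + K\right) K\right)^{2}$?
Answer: $- \frac{4261}{8748} \approx -0.48708$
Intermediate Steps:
$v{\left(K,G \right)} = \left(G + K \left(-4 + K\right)\right)^{2}$
$V{\left(Q \right)} = 0$
$\frac{-4261 + V{\left(v{\left(-8,3 \right)} \right)}}{3950 + 4798} = \frac{-4261 + 0}{3950 + 4798} = - \frac{4261}{8748}$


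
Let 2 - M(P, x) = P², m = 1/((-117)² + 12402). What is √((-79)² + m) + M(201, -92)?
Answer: -40399 + 2*√118013892217/8697 ≈ -40320.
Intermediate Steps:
m = 1/26091 (m = 1/(13689 + 12402) = 1/26091 ≈ 3.8327e-5)
M(P, x) = 2 - P²
√((-79)² + m) + M(201, -92) = √((-79)² + 1/26091) + (2 - 1*201²) = √(6241 + 1/26091) + (2 - 1*40401) = √(162833932/26091) + (2 - 40401) = 2*√118013892217/8697 - 40399 = -40399 + 2*√118013892217/8697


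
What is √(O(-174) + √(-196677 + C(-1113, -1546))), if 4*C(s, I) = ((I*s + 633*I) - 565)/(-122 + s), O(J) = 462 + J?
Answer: √(70282368 + 494*I*√48032899213)/494 ≈ 20.211 + 10.976*I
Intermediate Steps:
C(s, I) = (-565 + 633*I + I*s)/(4*(-122 + s)) (C(s, I) = (((I*s + 633*I) - 565)/(-122 + s))/4 = (((633*I + I*s) - 565)/(-122 + s))/4 = ((-565 + 633*I + I*s)/(-122 + s))/4 = (-565 + 633*I + I*s)/(4*(-122 + s)))
√(O(-174) + √(-196677 + C(-1113, -1546))) = √((462 - 174) + √(-196677 + (-565 + 633*(-1546) - 1546*(-1113))/(4*(-122 - 1113)))) = √(288 + √(-196677 + (¼)*(-565 - 978618 + 1720698)/(-1235))) = √(288 + √(-196677 + (¼)*(-1/1235)*741515)) = √(288 + √(-196677 - 148303/988)) = √(288 + √(-194465179/988)) = √(288 + I*√48032899213/494)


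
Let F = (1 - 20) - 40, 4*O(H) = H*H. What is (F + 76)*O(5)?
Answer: 425/4 ≈ 106.25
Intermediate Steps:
O(H) = H²/4 (O(H) = (H*H)/4 = H²/4)
F = -59 (F = -19 - 40 = -59)
(F + 76)*O(5) = (-59 + 76)*((¼)*5²) = 17*((¼)*25) = 17*(25/4) = 425/4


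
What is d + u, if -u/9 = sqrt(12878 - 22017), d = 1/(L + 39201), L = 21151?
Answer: 1/60352 - 9*I*sqrt(9139) ≈ 1.6569e-5 - 860.38*I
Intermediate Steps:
d = 1/60352 (d = 1/(21151 + 39201) = 1/60352 ≈ 1.6569e-5)
u = -9*I*sqrt(9139) (u = -9*sqrt(12878 - 22017) = -9*I*sqrt(9139) ≈ -860.38*I)
d + u = 1/60352 - 9*I*sqrt(9139)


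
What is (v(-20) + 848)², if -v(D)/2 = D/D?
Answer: 715716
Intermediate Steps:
v(D) = -2 (v(D) = -2*D/D = -2*1 = -2)
(v(-20) + 848)² = (-2 + 848)² = 846² = 715716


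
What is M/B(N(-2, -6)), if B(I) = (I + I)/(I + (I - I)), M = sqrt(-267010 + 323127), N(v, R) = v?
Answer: sqrt(56117)/2 ≈ 118.45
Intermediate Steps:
M = sqrt(56117) ≈ 236.89
B(I) = 2 (B(I) = (2*I)/(I + 0) = (2*I)/I = 2)
M/B(N(-2, -6)) = sqrt(56117)/2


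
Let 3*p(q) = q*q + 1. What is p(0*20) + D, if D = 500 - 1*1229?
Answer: -2186/3 ≈ -728.67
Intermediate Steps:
p(q) = 1/3 + q**2/3 (p(q) = (q*q + 1)/3 = (q**2 + 1)/3 = (1 + q**2)/3 = 1/3 + q**2/3)
D = -729 (D = 500 - 1229 = -729)
p(0*20) + D = (1/3 + (0*20)**2/3) - 729 = (1/3 + (1/3)*0**2) - 729 = (1/3 + (1/3)*0) - 729 = (1/3 + 0) - 729 = 1/3 - 729 = -2186/3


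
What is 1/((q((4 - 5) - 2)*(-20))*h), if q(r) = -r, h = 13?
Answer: -1/780 ≈ -0.0012821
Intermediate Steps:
1/((q((4 - 5) - 2)*(-20))*h) = 1/((-((4 - 5) - 2)*(-20))*13) = 1/((-(-1 - 2)*(-20))*13) = 1/((-1*(-3)*(-20))*13) = 1/((3*(-20))*13) = 1/(-60*13) = 1/(-780) = -1/780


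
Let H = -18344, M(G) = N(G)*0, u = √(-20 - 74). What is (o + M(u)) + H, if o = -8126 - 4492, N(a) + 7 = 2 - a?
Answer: -30962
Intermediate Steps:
N(a) = -5 - a (N(a) = -7 + (2 - a) = -5 - a)
u = I*√94 (u = √(-94) = I*√94 ≈ 9.6954*I)
M(G) = 0 (M(G) = (-5 - G)*0 = 0)
o = -12618
(o + M(u)) + H = (-12618 + 0) - 18344 = -12618 - 18344 = -30962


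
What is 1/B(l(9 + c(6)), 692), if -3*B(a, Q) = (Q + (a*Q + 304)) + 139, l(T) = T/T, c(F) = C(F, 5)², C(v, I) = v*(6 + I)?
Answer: -1/609 ≈ -0.0016420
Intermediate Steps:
c(F) = 121*F² (c(F) = (F*(6 + 5))² = (F*11)² = (11*F)² = 121*F²)
l(T) = 1
B(a, Q) = -443/3 - Q/3 - Q*a/3 (B(a, Q) = -((Q + (a*Q + 304)) + 139)/3 = -((Q + (Q*a + 304)) + 139)/3 = -((Q + (304 + Q*a)) + 139)/3 = -((304 + Q + Q*a) + 139)/3 = -(443 + Q + Q*a)/3 = -443/3 - Q/3 - Q*a/3)
1/B(l(9 + c(6)), 692) = 1/(-443/3 - ⅓*692 - ⅓*692*1) = 1/(-443/3 - 692/3 - 692/3) = 1/(-609) = -1/609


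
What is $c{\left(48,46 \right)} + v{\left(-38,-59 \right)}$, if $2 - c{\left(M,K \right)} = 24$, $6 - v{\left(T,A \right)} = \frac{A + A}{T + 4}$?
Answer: $- \frac{331}{17} \approx -19.471$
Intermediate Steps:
$v{\left(T,A \right)} = 6 - \frac{2 A}{4 + T}$ ($v{\left(T,A \right)} = 6 - \frac{A + A}{T + 4} = 6 - \frac{2 A}{4 + T}$)
$c{\left(M,K \right)} = -22$ ($c{\left(M,K \right)} = 2 - 24 = -22$)
$c{\left(48,46 \right)} + v{\left(-38,-59 \right)} = -22 + \frac{2 \left(12 - -59 + 3 \left(-38\right)\right)}{4 - 38} = -22 + \frac{2 \left(12 + 59 - 114\right)}{-34} = -22 + 2 \left(- \frac{1}{34}\right) \left(-43\right) = -22 + \frac{43}{17} = - \frac{331}{17}$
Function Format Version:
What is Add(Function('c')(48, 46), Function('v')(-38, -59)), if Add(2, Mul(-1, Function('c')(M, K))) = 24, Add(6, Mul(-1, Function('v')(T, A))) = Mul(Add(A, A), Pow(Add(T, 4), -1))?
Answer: Rational(-331, 17) ≈ -19.471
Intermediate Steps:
Function('v')(T, A) = Add(6, Mul(-2, A, Pow(Add(4, T), -1))) (Function('v')(T, A) = Add(6, Mul(-1, Mul(Add(A, A), Pow(Add(T, 4), -1)))) = Add(6, Mul(-1, Mul(Mul(2, A), Pow(Add(4, T), -1)))) = Add(6, Mul(-1, Mul(2, A, Pow(Add(4, T), -1)))) = Add(6, Mul(-2, A, Pow(Add(4, T), -1))))
Function('c')(M, K) = -22 (Function('c')(M, K) = Add(2, Mul(-1, 24)) = Add(2, -24) = -22)
Add(Function('c')(48, 46), Function('v')(-38, -59)) = Add(-22, Mul(2, Pow(Add(4, -38), -1), Add(12, Mul(-1, -59), Mul(3, -38)))) = Add(-22, Mul(2, Pow(-34, -1), Add(12, 59, -114))) = Add(-22, Mul(2, Rational(-1, 34), -43)) = Add(-22, Rational(43, 17)) = Rational(-331, 17)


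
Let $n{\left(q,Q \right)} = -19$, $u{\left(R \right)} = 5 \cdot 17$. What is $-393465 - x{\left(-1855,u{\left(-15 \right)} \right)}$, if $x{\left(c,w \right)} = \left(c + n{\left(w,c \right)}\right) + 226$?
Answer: $-391817$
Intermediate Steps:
$u{\left(R \right)} = 85$
$x{\left(c,w \right)} = 207 + c$ ($x{\left(c,w \right)} = \left(c - 19\right) + 226 = \left(-19 + c\right) + 226 = 207 + c$)
$-393465 - x{\left(-1855,u{\left(-15 \right)} \right)} = -393465 - \left(207 - 1855\right) = -393465 - -1648 = -393465 + 1648 = -391817$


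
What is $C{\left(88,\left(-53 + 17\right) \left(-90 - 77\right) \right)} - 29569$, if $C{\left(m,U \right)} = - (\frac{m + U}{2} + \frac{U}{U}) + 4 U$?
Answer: $-8572$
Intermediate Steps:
$C{\left(m,U \right)} = -1 - \frac{m}{2} + \frac{7 U}{2}$ ($C{\left(m,U \right)} = - (\left(U + m\right) \frac{1}{2} + 1) + 4 U = - (\left(\frac{U}{2} + \frac{m}{2}\right) + 1) + 4 U = - (1 + \frac{U}{2} + \frac{m}{2}) + 4 U = \left(-1 - \frac{U}{2} - \frac{m}{2}\right) + 4 U = -1 - \frac{m}{2} + \frac{7 U}{2}$)
$C{\left(88,\left(-53 + 17\right) \left(-90 - 77\right) \right)} - 29569 = \left(-1 - 44 + \frac{7 \left(-53 + 17\right) \left(-90 - 77\right)}{2}\right) - 29569 = \left(-1 - 44 + \frac{7 \left(\left(-36\right) \left(-167\right)\right)}{2}\right) - 29569 = \left(-1 - 44 + \frac{7}{2} \cdot 6012\right) - 29569 = \left(-1 - 44 + 21042\right) - 29569 = 20997 - 29569 = -8572$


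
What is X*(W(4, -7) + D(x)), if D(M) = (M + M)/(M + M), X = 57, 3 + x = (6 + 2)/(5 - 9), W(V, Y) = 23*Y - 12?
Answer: -9804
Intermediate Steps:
W(V, Y) = -12 + 23*Y
x = -5 (x = -3 + (6 + 2)/(5 - 9) = -3 + 8/(-4) = -3 + 8*(-¼) = -3 - 2 = -5)
D(M) = 1 (D(M) = (2*M)/((2*M)) = (2*M)*(1/(2*M)) = 1)
X*(W(4, -7) + D(x)) = 57*((-12 + 23*(-7)) + 1) = 57*((-12 - 161) + 1) = 57*(-173 + 1) = 57*(-172) = -9804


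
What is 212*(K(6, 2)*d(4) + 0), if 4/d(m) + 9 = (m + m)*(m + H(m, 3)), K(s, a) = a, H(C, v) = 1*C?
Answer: 1696/55 ≈ 30.836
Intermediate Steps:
H(C, v) = C
d(m) = 4/(-9 + 4*m²) (d(m) = 4/(-9 + (m + m)*(m + m)) = 4/(-9 + (2*m)*(2*m)) = 4/(-9 + 4*m²))
212*(K(6, 2)*d(4) + 0) = 212*(2*(4/(-9 + 4*4²)) + 0) = 212*(2*(4/(-9 + 4*16)) + 0) = 212*(2*(4/(-9 + 64)) + 0) = 212*(2*(4/55) + 0) = 212*(8/55 + 0) = 212*(8/55) = 1696/55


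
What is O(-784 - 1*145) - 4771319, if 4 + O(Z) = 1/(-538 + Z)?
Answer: -6999530842/1467 ≈ -4.7713e+6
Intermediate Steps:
O(Z) = -4 + 1/(-538 + Z)
O(-784 - 1*145) - 4771319 = (2153 - 4*(-784 - 1*145))/(-538 + (-784 - 1*145)) - 4771319 = (2153 - 4*(-784 - 145))/(-538 + (-784 - 145)) - 4771319 = (2153 - 4*(-929))/(-538 - 929) - 4771319 = (2153 + 3716)/(-1467) - 4771319 = -1/1467*5869 - 4771319 = -5869/1467 - 4771319 = -6999530842/1467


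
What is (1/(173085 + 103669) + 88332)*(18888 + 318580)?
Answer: 4124910903269486/138377 ≈ 2.9809e+10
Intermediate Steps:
(1/(173085 + 103669) + 88332)*(18888 + 318580) = (1/276754 + 88332)*337468 = (24446234329/276754)*337468 = 4124910903269486/138377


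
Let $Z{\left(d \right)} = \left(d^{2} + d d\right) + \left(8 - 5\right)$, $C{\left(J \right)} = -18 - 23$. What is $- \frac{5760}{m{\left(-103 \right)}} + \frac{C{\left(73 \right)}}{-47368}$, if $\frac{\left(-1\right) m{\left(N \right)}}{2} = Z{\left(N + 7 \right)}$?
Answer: $\frac{9145045}{58215272} \approx 0.15709$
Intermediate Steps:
$C{\left(J \right)} = -41$
$Z{\left(d \right)} = 3 + 2 d^{2}$ ($Z{\left(d \right)} = \left(d^{2} + d^{2}\right) + \left(8 - 5\right) = 2 d^{2} + 3 = 3 + 2 d^{2}$)
$m{\left(N \right)} = -6 - 4 \left(7 + N\right)^{2}$ ($m{\left(N \right)} = - 2 \left(3 + 2 \left(N + 7\right)^{2}\right) = - 2 \left(3 + 2 \left(7 + N\right)^{2}\right) = -6 - 4 \left(7 + N\right)^{2}$)
$- \frac{5760}{m{\left(-103 \right)}} + \frac{C{\left(73 \right)}}{-47368} = - \frac{5760}{-6 - 4 \left(7 - 103\right)^{2}} - \frac{41}{-47368} = - \frac{5760}{-6 - 4 \left(-96\right)^{2}} - - \frac{41}{47368} = - \frac{5760}{-6 - 36864} + \frac{41}{47368} = - \frac{5760}{-36870} + \frac{41}{47368} = \left(-5760\right) \left(- \frac{1}{36870}\right) + \frac{41}{47368} = \frac{192}{1229} + \frac{41}{47368} = \frac{9145045}{58215272}$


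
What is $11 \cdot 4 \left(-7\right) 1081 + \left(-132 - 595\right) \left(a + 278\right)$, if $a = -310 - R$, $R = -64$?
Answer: $-356212$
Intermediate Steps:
$a = -246$ ($a = -310 - -64 = -310 + 64 = -246$)
$11 \cdot 4 \left(-7\right) 1081 + \left(-132 - 595\right) \left(a + 278\right) = 11 \cdot 4 \left(-7\right) 1081 + \left(-132 - 595\right) \left(-246 + 278\right) = 44 \left(-7\right) 1081 - 23264 = \left(-308\right) 1081 - 23264 = -332948 - 23264 = -356212$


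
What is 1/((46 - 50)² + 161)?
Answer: 1/177 ≈ 0.0056497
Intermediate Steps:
1/((46 - 50)² + 161) = 1/((-4)² + 161) = 1/(16 + 161) = 1/177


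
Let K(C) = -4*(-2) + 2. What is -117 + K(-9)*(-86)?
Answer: -977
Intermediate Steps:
K(C) = 10 (K(C) = 8 + 2 = 10)
-117 + K(-9)*(-86) = -117 + 10*(-86) = -117 - 860 = -977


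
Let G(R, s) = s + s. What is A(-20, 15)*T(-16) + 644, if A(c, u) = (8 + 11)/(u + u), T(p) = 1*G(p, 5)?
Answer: 1951/3 ≈ 650.33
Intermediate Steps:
G(R, s) = 2*s
T(p) = 10 (T(p) = 1*(2*5) = 1*10 = 10)
A(c, u) = 19/(2*u) (A(c, u) = 19/((2*u)) = 19*(1/(2*u)) = 19/(2*u))
A(-20, 15)*T(-16) + 644 = ((19/2)/15)*10 + 644 = ((19/2)*(1/15))*10 + 644 = (19/30)*10 + 644 = 19/3 + 644 = 1951/3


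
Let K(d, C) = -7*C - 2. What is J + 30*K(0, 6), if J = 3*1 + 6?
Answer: -1311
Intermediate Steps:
K(d, C) = -2 - 7*C
J = 9 (J = 3 + 6 = 9)
J + 30*K(0, 6) = 9 + 30*(-2 - 7*6) = 9 + 30*(-2 - 42) = 9 + 30*(-44) = 9 - 1320 = -1311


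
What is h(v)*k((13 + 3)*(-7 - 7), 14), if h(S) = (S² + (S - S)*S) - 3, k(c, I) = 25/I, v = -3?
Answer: 75/7 ≈ 10.714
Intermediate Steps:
h(S) = -3 + S² (h(S) = (S² + 0*S) - 3 = (S² + 0) - 3 = S² - 3 = -3 + S²)
h(v)*k((13 + 3)*(-7 - 7), 14) = (-3 + (-3)²)*(25/14) = (-3 + 9)*(25*(1/14)) = 6*(25/14) = 75/7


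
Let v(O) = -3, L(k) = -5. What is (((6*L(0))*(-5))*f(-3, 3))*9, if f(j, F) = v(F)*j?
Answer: 12150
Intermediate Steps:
f(j, F) = -3*j
(((6*L(0))*(-5))*f(-3, 3))*9 = (((6*(-5))*(-5))*(-3*(-3)))*9 = (-30*(-5)*9)*9 = (150*9)*9 = 1350*9 = 12150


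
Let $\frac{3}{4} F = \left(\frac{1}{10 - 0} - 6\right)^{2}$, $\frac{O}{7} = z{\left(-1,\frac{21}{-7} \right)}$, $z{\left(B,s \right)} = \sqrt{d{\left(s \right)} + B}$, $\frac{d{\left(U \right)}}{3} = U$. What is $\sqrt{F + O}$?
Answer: $\frac{\sqrt{10443 + 1575 i \sqrt{10}}}{15} \approx 6.9941 + 1.5825 i$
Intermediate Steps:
$d{\left(U \right)} = 3 U$
$z{\left(B,s \right)} = \sqrt{B + 3 s}$ ($z{\left(B,s \right)} = \sqrt{3 s + B} = \sqrt{B + 3 s}$)
$O = 7 i \sqrt{10}$ ($O = 7 \sqrt{-1 + 3 \frac{21}{-7}} = 7 \sqrt{-1 + 3 \cdot 21 \left(- \frac{1}{7}\right)} = 7 \sqrt{-1 + 3 \left(-3\right)} = 7 \sqrt{-1 - 9} = 7 \sqrt{-10} = 7 i \sqrt{10} \approx 22.136 i$)
$F = \frac{3481}{75}$ ($F = \frac{4 \left(\frac{1}{10 - 0} - 6\right)^{2}}{3} = \frac{4 \left(\frac{1}{10 + 0} - 6\right)^{2}}{3} = \frac{4 \left(\frac{1}{10} - 6\right)^{2}}{3} = \frac{4 \left(- \frac{59}{10}\right)^{2}}{3} = \frac{4}{3} \cdot \frac{3481}{100} = \frac{3481}{75} \approx 46.413$)
$\sqrt{F + O} = \sqrt{\frac{3481}{75} + 7 i \sqrt{10}}$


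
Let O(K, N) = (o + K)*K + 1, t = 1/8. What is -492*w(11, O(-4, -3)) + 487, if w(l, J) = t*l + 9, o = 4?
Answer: -9235/2 ≈ -4617.5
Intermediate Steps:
t = 1/8 ≈ 0.12500
O(K, N) = 1 + K*(4 + K) (O(K, N) = (4 + K)*K + 1 = K*(4 + K) + 1 = 1 + K*(4 + K))
w(l, J) = 9 + l/8 (w(l, J) = l/8 + 9 = 9 + l/8)
-492*w(11, O(-4, -3)) + 487 = -492*(9 + (1/8)*11) + 487 = -492*(9 + 11/8) + 487 = -492*83/8 + 487 = -10209/2 + 487 = -9235/2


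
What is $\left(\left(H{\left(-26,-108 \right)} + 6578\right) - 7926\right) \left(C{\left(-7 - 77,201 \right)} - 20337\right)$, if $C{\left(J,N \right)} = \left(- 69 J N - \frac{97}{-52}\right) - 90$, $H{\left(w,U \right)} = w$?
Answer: $- \frac{40888649595}{26} \approx -1.5726 \cdot 10^{9}$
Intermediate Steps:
$C{\left(J,N \right)} = - \frac{4583}{52} - 69 J N$ ($C{\left(J,N \right)} = \left(- 69 J N - - \frac{97}{52}\right) - 90 = \left(- 69 J N + \frac{97}{52}\right) - 90 = \left(\frac{97}{52} - 69 J N\right) - 90 = - \frac{4583}{52} - 69 J N$)
$\left(\left(H{\left(-26,-108 \right)} + 6578\right) - 7926\right) \left(C{\left(-7 - 77,201 \right)} - 20337\right) = \left(\left(-26 + 6578\right) - 7926\right) \left(\left(- \frac{4583}{52} - 69 \left(-7 - 77\right) 201\right) - 20337\right) = \left(6552 + \left(-16929 + 9003\right)\right) \left(\left(- \frac{4583}{52} - 69 \left(-7 - 77\right) 201\right) - 20337\right) = \left(6552 - 7926\right) \left(\left(- \frac{4583}{52} - \left(-5796\right) 201\right) - 20337\right) = - 1374 \left(\left(- \frac{4583}{52} + 1164996\right) - 20337\right) = - 1374 \left(\frac{60575209}{52} - 20337\right) = \left(-1374\right) \frac{59517685}{52} = - \frac{40888649595}{26}$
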